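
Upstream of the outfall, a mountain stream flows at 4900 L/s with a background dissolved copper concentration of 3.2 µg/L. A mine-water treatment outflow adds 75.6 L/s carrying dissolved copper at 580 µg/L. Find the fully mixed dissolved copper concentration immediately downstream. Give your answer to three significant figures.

12.0 µg/L

Flow-weighted average: C = (4900·3.200 + 75.60·580.0) / 4976 = 59530/4976 = 11.96 µg/L.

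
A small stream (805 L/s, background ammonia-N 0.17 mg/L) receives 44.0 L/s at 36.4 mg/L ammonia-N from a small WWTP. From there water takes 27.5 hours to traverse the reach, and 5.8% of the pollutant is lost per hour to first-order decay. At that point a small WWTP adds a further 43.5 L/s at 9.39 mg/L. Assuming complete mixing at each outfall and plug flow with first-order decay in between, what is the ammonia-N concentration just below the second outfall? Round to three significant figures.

0.834 mg/L

Mixed concentration C = ΣQC/ΣQ = (805.0·0.1700 + 44.00·36.40) / 849.0 = 1738/849.0 = 2.048 mg/L; combined flow 849.0 L/s.
5.8%/h lost → k = −ln(1 − 0.058) = 0.05975 h⁻¹.
First-order decay: C = 2.048·exp(−k·t) = 2.048·0.1934 = 0.3960 mg/L.
At the second outfall, C = (849.0·0.3960 + 43.50·9.390) / (849.0 + 43.50) = 0.8343 mg/L.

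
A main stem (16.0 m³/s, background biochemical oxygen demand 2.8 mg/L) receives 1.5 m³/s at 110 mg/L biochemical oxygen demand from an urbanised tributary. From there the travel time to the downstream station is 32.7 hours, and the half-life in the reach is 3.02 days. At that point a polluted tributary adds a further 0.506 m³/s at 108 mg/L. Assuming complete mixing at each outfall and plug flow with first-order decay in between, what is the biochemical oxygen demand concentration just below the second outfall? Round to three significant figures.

11.6 mg/L

Mixed concentration C = ΣQC/ΣQ = (16.00·2.800 + 1.500·110.0) / 17.50 = 209.8/17.50 = 11.99 mg/L; combined flow 17.50 m³/s.
Half-life 3.02 d → k = ln 2 / 3.02 = 0.2295 d⁻¹.
Decay over the reach: 11.99·exp(−kt) = 11.99·0.7315 = 8.769 mg/L.
At the second outfall, C = (17.50·8.769 + 0.5060·108.0) / (17.50 + 0.5060) = 11.56 mg/L.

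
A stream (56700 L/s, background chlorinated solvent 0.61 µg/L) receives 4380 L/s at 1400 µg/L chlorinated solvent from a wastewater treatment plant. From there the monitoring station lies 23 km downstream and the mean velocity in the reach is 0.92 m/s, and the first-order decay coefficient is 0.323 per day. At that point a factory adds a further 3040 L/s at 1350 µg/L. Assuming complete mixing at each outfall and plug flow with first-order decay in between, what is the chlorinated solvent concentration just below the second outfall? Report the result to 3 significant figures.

152 µg/L

Conservation of mass: C = (56700·0.6100 + 4380·1400) / 61080 = 6167000/61080 = 101.0 µg/L; combined flow 61080 L/s.
Travel time t = 23·1000 / 0.92 = 25000 s = 6.944 h.
Decay over the reach: 101.0·exp(−kt) = 101.0·0.9108 = 91.95 µg/L.
Second outfall: C = (61080·91.95 + 3040·1350)/64120 = 151.6 µg/L.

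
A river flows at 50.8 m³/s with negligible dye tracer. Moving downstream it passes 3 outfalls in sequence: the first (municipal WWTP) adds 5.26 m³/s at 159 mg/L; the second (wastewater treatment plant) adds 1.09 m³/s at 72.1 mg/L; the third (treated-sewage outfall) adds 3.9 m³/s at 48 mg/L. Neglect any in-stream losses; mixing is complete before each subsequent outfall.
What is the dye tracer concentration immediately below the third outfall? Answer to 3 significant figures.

18.1 mg/L

Outfall 1: combined Q = 56.06 m³/s; C = (50.80·0 + 5.260·159.0)/56.06 = 14.92 mg/L.
Outfall 2: combined Q = 57.15 m³/s; C = (56.06·14.92 + 1.090·72.10)/57.15 = 16.01 mg/L.
Outfall 3: combined Q = 61.05 m³/s; C = (57.15·16.01 + 3.900·48.00)/61.05 = 18.05 mg/L.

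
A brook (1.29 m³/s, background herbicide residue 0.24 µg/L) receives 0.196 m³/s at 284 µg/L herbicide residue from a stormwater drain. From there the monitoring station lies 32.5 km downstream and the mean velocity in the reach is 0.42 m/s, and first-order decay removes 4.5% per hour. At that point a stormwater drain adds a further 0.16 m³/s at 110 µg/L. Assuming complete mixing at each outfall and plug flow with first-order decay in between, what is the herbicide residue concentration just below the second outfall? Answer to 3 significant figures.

After mixing, C = (1.290·0.2400 + 0.1960·284.0) / 1.486 = 55.97/1.486 = 37.67 µg/L; combined flow 1.486 m³/s.
Travel time t = 32.5·1000 / 0.42 = 77380 s = 21.49 h.
4.5%/h lost → k = −ln(1 − 0.045) = 0.04604 h⁻¹.
First-order decay: C = 37.67·exp(−k·t) = 37.67·0.3717 = 14.00 µg/L.
At the second outfall, C = (1.486·14.00 + 0.1600·110.0) / (1.486 + 0.1600) = 23.33 µg/L.

23.3 µg/L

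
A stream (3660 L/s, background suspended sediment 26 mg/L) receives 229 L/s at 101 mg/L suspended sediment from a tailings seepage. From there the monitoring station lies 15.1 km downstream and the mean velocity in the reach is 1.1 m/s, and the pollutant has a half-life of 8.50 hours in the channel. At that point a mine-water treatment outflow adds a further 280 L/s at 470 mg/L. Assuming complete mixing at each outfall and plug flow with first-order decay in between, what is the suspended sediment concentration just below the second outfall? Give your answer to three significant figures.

Flow-weighted average: C = (3660·26.00 + 229.0·101.0) / 3889 = 118300/3889 = 30.42 mg/L; combined flow 3889 L/s.
Travel time t = 15.1·1000 / 1.1 = 13730 s = 3.813 h.
Half-life 8.50 h → k = ln 2 / 8.50 = 0.08155 h⁻¹ = 1.957 d⁻¹.
Applying C = C₀e^(−kt): 30.42 × 0.7328 = 22.29 mg/L.
At the second outfall, C = (3889·22.29 + 280.0·470.0) / (3889 + 280.0) = 52.36 mg/L.

52.4 mg/L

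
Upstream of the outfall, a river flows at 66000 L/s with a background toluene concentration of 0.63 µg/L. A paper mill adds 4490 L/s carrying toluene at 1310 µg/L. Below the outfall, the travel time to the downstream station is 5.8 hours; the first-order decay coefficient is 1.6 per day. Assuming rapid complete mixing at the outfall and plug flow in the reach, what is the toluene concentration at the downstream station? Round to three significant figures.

57.1 µg/L

Flow-weighted average: C = (66000·0.6300 + 4490·1310) / 70490 = 5923000/70490 = 84.03 µg/L.
Decay over the reach: 84.03·exp(−kt) = 84.03·0.6793 = 57.09 µg/L.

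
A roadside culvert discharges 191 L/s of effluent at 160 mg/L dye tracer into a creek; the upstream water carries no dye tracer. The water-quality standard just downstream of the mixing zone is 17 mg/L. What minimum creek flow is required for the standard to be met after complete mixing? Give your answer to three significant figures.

1610 L/s

Set C_mix = 17: (Q·0 + 191.0·160.0) / (Q + 191.0) = 17
→ Q = 191.0·(160.0 − 17)/(17 − 0) = 1607 L/s.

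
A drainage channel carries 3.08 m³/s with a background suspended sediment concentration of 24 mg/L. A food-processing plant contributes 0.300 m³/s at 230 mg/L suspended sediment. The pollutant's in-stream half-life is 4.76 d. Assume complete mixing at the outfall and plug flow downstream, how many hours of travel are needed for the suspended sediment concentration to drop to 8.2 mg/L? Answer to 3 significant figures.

270 h

Conservation of mass: C = (3.080·24.00 + 0.3000·230.0) / 3.380 = 142.9/3.380 = 42.28 mg/L.
Half-life 4.76 d → k = ln 2 / 4.76 = 0.1456 d⁻¹.
42.28·exp(−k·t) = 8.2 → t = ln(42.28/8.2)/k = 973200 s = 270.3 h.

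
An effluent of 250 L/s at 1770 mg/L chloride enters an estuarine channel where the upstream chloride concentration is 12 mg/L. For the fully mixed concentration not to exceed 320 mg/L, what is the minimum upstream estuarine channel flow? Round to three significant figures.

1180 L/s

Set C_mix = 320: (Q·12.00 + 250.0·1770) / (Q + 250.0) = 320
→ Q = 250.0·(1770 − 320)/(320 − 12.00) = 1177 L/s.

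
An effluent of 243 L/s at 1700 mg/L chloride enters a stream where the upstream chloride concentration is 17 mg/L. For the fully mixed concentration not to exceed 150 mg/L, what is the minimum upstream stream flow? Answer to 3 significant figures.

Set C_mix = 150: (Q·17.00 + 243.0·1700) / (Q + 243.0) = 150
→ Q = 243.0·(1700 − 150)/(150 − 17.00) = 2832 L/s.

2830 L/s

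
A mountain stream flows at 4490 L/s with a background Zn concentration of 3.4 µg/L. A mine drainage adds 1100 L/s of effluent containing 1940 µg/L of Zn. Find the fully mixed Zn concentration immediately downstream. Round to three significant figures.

Mixed concentration C = ΣQC/ΣQ = (4490·3.400 + 1100·1940) / 5590 = 2149000/5590 = 384.5 µg/L.

384 µg/L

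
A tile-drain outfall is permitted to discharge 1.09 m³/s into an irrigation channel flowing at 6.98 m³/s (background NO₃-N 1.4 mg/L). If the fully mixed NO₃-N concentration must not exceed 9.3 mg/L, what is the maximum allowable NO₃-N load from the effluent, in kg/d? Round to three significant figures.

Mass balance at the limit: 6.980·1.400 + 1.090·Cₑ = 8.070·9.3 → Cₑ = 59.89 mg/L.
Load = 1.090 m³/s × 59.89 g/m³ × 86 400 s/d = 5640 kg/d.

5640 kg/d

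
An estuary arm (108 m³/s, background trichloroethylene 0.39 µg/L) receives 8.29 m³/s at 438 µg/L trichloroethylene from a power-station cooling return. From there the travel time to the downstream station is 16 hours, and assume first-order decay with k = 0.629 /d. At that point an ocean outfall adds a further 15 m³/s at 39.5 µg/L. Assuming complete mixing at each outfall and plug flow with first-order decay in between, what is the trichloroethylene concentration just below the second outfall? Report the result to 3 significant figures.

After mixing, C = (108.0·0.3900 + 8.290·438.0) / 116.3 = 3673/116.3 = 31.59 µg/L; combined flow 116.3 m³/s.
Applying C = C₀e^(−kt): 31.59 × 0.6575 = 20.77 µg/L.
Second outfall: C = (116.3·20.77 + 15.00·39.50)/131.3 = 22.91 µg/L.

22.9 µg/L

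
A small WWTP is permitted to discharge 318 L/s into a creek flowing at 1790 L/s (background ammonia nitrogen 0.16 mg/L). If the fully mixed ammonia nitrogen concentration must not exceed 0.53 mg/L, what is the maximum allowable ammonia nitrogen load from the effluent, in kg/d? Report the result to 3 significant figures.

71.8 kg/d

Mass balance at the limit: 1790·0.1600 + 318.0·Cₑ = 2108·0.53 → Cₑ = 2.613 mg/L.
318.0 L/s = 0.3180 m³/s. Load = 0.3180 m³/s × 2.613 g/m³ × 86 400 s/d = 71.78 kg/d.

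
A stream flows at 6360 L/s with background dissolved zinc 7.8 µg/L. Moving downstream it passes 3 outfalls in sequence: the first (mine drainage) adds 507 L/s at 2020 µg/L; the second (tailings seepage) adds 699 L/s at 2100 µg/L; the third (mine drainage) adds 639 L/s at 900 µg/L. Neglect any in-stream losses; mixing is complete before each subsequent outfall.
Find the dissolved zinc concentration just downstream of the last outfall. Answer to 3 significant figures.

380 µg/L

After outfall 1: Q = 6360 + 507.0 = 6867 L/s; C = (6360·7.800 + 507.0·2020)/6867 = 156.4 µg/L.
After outfall 2: Q = 6867 + 699.0 = 7566 L/s; C = (6867·156.4 + 699.0·2100)/7566 = 335.9 µg/L.
After outfall 3: Q = 7566 + 639.0 = 8205 L/s; C = (7566·335.9 + 639.0·900.0)/8205 = 379.9 µg/L.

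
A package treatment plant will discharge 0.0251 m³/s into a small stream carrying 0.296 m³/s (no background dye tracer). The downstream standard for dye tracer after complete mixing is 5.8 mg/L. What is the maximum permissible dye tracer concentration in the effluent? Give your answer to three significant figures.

At the limit, (Qr·Cr + Qe·Cₑ)/(Qr + Qe) = 5.8:
Cₑ = (0.3211·5.8 − 0.2960·0) / 0.02510 = 74.20 mg/L.

74.2 mg/L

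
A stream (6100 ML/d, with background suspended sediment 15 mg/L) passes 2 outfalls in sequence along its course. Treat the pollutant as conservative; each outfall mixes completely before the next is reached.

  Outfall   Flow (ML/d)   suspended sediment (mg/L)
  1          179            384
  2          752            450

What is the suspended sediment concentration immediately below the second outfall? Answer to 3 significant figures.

Outfall 1: combined Q = 6279 ML/d; C = (6100·15.00 + 179.0·384.0)/6279 = 25.52 mg/L.
Outfall 2: combined Q = 7031 ML/d; C = (6279·25.52 + 752.0·450.0)/7031 = 70.92 mg/L.

70.9 mg/L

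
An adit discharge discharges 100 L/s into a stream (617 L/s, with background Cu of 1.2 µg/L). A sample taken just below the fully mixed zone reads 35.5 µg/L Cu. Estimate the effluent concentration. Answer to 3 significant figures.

247 µg/L

Mass balance: 617.0·1.200 + 100.0·Cₑ = 717.0·35.50
→ Cₑ = (717.0·35.50 − 617.0·1.200) / 100.0 = 247.1 µg/L.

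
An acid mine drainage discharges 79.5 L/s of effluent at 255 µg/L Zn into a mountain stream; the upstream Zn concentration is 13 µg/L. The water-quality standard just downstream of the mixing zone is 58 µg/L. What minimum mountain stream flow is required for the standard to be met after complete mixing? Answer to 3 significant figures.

348 L/s

Set C_mix = 58: (Q·13.00 + 79.50·255.0) / (Q + 79.50) = 58
→ Q = 79.50·(255.0 − 58)/(58 − 13.00) = 348.0 L/s.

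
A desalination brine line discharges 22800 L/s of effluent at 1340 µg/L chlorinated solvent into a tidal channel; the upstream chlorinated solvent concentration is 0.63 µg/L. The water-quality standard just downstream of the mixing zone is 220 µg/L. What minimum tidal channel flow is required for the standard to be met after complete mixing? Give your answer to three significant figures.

116000 L/s

Set C_mix = 220: (Q·0.6300 + 22800·1340) / (Q + 22800) = 220
→ Q = 22800·(1340 − 220)/(220 − 0.6300) = 116400 L/s.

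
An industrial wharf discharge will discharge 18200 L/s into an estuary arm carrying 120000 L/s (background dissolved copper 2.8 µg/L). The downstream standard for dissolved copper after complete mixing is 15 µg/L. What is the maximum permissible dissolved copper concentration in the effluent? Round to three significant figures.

95.4 µg/L

At the limit, (Qr·Cr + Qe·Cₑ)/(Qr + Qe) = 15:
Cₑ = (138200·15 − 120000·2.800) / 18200 = 95.44 µg/L.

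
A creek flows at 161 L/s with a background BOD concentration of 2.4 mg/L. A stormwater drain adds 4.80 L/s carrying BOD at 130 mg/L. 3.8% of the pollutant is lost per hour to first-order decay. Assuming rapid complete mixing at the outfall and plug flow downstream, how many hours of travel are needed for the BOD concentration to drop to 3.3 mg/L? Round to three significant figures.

15.8 h

After mixing, C = (161.0·2.400 + 4.800·130.0) / 165.8 = 1010/165.8 = 6.094 mg/L.
3.8%/h lost → k = −ln(1 − 0.038) = 0.03874 h⁻¹.
6.094·exp(−k·t) = 3.3 → t = ln(6.094/3.3)/k = 57000 s = 15.83 h.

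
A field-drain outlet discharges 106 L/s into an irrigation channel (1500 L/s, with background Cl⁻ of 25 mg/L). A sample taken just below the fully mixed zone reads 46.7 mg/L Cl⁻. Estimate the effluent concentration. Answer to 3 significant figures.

Mass balance: 1500·25.00 + 106.0·Cₑ = 1606·46.70
→ Cₑ = (1606·46.70 − 1500·25.00) / 106.0 = 353.8 mg/L.

354 mg/L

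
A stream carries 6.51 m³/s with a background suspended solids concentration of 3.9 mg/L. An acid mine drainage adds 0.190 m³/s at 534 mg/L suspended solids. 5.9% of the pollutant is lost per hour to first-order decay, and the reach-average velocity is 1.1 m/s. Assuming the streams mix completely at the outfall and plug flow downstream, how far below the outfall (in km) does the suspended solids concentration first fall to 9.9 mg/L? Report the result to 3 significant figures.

42.2 km

After mixing, C = (6.510·3.900 + 0.1900·534.0) / 6.700 = 126.8/6.700 = 18.93 mg/L.
5.9%/h lost → k = −ln(1 − 0.059) = 0.06081 h⁻¹.
Set 18.93·exp(−k·t) = 9.9 → t = ln(18.93/9.9)/k = 38380 s = 10.66 h.
Distance = v·t = 1.1·38380 = 42220 m = 42.22 km.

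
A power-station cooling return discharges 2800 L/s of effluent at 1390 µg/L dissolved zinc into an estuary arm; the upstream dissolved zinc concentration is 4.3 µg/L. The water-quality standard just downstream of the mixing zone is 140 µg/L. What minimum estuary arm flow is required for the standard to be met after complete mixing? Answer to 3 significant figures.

Set C_mix = 140: (Q·4.300 + 2800·1390) / (Q + 2800) = 140
→ Q = 2800·(1390 − 140)/(140 − 4.300) = 25790 L/s.

25800 L/s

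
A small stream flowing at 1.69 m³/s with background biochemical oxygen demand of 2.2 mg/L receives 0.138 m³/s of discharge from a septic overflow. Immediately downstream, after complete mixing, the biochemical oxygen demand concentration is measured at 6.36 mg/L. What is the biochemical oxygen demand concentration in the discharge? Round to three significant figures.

57.3 mg/L

Mass balance: 1.690·2.200 + 0.1380·Cₑ = 1.828·6.360
→ Cₑ = (1.828·6.360 − 1.690·2.200) / 0.1380 = 57.30 mg/L.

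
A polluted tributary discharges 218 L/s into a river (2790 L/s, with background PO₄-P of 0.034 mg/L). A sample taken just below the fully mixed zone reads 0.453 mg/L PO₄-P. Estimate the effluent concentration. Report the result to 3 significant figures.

Mass balance: 2790·0.03400 + 218.0·Cₑ = 3008·0.4530
→ Cₑ = (3008·0.4530 − 2790·0.03400) / 218.0 = 5.815 mg/L.

5.82 mg/L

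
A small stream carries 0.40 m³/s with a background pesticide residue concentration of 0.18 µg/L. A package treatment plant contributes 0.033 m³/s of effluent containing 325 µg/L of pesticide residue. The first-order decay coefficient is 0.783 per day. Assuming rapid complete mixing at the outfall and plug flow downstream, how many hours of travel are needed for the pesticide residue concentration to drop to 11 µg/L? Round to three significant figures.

25.1 h

After mixing, C = (0.4000·0.1800 + 0.03300·325.0) / 0.4330 = 10.80/0.4330 = 24.94 µg/L.
24.94·exp(−k·t) = 11 → t = ln(24.94/11)/k = 90310 s = 25.08 h.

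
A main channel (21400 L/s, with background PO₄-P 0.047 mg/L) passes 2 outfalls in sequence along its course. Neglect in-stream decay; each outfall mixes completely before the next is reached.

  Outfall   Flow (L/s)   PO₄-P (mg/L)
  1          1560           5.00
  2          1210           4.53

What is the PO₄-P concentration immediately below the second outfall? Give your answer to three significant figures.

Below outfall 1: Q → 22960 L/s, C = (21400·0.04700 + 1560·5.000)/22960 = 0.3835 mg/L.
Below outfall 2: Q → 24170 L/s, C = (22960·0.3835 + 1210·4.530)/24170 = 0.5911 mg/L.

0.591 mg/L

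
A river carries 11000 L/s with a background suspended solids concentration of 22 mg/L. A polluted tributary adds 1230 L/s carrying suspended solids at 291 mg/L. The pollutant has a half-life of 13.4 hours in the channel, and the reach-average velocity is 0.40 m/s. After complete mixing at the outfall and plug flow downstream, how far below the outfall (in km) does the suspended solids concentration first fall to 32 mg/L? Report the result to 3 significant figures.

11.9 km

After mixing, C = (11000·22.00 + 1230·291.0) / 12230 = 599900/12230 = 49.05 mg/L.
Half-life 13.4 h → k = ln 2 / 13.4 = 0.05173 h⁻¹ = 1.241 d⁻¹.
Set 49.05·exp(−k·t) = 32 → t = ln(49.05/32)/k = 29730 s = 8.258 h.
Distance = v·t = 0.40·29730 = 11890 m = 11.89 km.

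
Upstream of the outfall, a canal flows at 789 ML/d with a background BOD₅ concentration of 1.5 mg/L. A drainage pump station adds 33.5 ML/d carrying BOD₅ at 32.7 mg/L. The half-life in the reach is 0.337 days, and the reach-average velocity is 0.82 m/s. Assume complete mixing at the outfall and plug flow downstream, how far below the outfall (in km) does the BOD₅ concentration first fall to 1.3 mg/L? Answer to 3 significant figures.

Mass balance: C = (789.0·1.500 + 33.50·32.70) / 822.5 = 2279/822.5 = 2.771 mg/L.
Half-life 0.337 d → k = ln 2 / 0.337 = 2.057 d⁻¹.
Set 2.771·exp(−k·t) = 1.3 → t = ln(2.771/1.3)/k = 31790 s = 8.830 h.
Distance = v·t = 0.82·31790 = 26070 m = 26.07 km.

26.1 km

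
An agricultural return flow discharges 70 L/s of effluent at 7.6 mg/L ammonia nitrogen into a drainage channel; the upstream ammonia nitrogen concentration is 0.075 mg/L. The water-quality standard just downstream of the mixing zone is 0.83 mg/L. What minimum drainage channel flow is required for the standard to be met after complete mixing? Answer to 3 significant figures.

628 L/s

Set C_mix = 0.83: (Q·0.07500 + 70.00·7.600) / (Q + 70.00) = 0.83
→ Q = 70.00·(7.600 − 0.83)/(0.83 − 0.07500) = 627.7 L/s.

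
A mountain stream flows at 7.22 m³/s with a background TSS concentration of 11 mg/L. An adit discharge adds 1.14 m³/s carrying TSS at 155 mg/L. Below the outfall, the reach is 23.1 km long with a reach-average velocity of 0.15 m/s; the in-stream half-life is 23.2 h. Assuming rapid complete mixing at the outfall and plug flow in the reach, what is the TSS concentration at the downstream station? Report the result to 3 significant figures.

Mixed concentration C = ΣQC/ΣQ = (7.220·11.00 + 1.140·155.0) / 8.360 = 256.1/8.360 = 30.64 mg/L.
Travel time t = 23.1·1000 / 0.15 = 154000 s = 42.78 h.
Half-life 23.2 h → k = ln 2 / 23.2 = 0.02988 h⁻¹ = 0.7170 d⁻¹.
Decay over the reach: 30.64·exp(−kt) = 30.64·0.2786 = 8.534 mg/L.

8.53 mg/L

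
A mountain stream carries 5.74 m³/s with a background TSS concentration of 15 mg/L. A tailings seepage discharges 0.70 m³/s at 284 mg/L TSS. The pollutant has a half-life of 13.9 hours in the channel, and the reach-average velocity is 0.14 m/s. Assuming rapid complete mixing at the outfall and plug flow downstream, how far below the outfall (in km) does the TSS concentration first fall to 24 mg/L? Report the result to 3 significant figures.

6.18 km

Mass balance: C = (5.740·15.00 + 0.7000·284.0) / 6.440 = 284.9/6.440 = 44.24 mg/L.
Half-life 13.9 h → k = ln 2 / 13.9 = 0.04987 h⁻¹ = 1.197 d⁻¹.
Set 44.24·exp(−k·t) = 24 → t = ln(44.24/24)/k = 44150 s = 12.26 h.
Distance = v·t = 0.14·44150 = 6181 m = 6.181 km.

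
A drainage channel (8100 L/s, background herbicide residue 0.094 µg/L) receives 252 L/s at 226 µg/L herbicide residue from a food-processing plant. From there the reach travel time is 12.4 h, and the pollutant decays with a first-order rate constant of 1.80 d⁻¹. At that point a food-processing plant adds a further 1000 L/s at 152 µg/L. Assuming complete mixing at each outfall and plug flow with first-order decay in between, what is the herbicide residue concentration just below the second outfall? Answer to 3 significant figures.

18.7 µg/L

Mixed concentration C = ΣQC/ΣQ = (8100·0.09400 + 252.0·226.0) / 8352 = 57710/8352 = 6.910 µg/L; combined flow 8352 L/s.
First-order decay: C = 6.910·exp(−k·t) = 6.910·0.3946 = 2.726 µg/L.
Second outfall: C = (8352·2.726 + 1000·152.0)/9352 = 18.69 µg/L.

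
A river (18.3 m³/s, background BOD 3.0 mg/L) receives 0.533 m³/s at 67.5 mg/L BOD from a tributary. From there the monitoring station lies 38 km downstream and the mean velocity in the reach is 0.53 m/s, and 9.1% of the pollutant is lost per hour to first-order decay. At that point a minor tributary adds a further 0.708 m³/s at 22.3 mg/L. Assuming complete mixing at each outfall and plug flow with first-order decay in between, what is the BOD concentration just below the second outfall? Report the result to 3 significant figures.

Conservation of mass: C = (18.30·3.000 + 0.5330·67.50) / 18.83 = 90.88/18.83 = 4.825 mg/L; combined flow 18.83 m³/s.
Travel time t = 38·1000 / 0.53 = 71700 s = 19.92 h.
9.1%/h lost → k = −ln(1 − 0.091) = 0.09541 h⁻¹.
Applying C = C₀e^(−kt): 4.825 × 0.1495 = 0.7216 mg/L.
At the second outfall, C = (18.83·0.7216 + 0.7080·22.30) / (18.83 + 0.7080) = 1.503 mg/L.

1.50 mg/L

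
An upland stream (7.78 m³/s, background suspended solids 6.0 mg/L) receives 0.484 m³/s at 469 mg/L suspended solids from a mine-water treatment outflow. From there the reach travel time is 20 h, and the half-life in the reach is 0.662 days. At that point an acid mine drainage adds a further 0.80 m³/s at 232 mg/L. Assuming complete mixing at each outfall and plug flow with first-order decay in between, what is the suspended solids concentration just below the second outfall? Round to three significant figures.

33.1 mg/L

Mixed concentration C = ΣQC/ΣQ = (7.780·6.000 + 0.4840·469.0) / 8.264 = 273.7/8.264 = 33.12 mg/L; combined flow 8.264 m³/s.
Half-life 0.662 d → k = ln 2 / 0.662 = 1.047 d⁻¹.
Decay over the reach: 33.12·exp(−kt) = 33.12·0.4179 = 13.84 mg/L.
Second outfall: C = (8.264·13.84 + 0.8000·232.0)/9.064 = 33.09 mg/L.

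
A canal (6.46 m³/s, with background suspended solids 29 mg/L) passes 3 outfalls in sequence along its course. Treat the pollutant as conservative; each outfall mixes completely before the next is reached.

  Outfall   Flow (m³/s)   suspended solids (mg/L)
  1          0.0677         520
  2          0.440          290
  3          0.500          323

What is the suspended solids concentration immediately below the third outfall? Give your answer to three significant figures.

68.5 mg/L

After outfall 1: Q = 6.460 + 0.06770 = 6.528 m³/s; C = (6.460·29.00 + 0.06770·520.0)/6.528 = 34.09 mg/L.
After outfall 2: Q = 6.528 + 0.4400 = 6.968 m³/s; C = (6.528·34.09 + 0.4400·290.0)/6.968 = 50.25 mg/L.
After outfall 3: Q = 6.968 + 0.5000 = 7.468 m³/s; C = (6.968·50.25 + 0.5000·323.0)/7.468 = 68.51 mg/L.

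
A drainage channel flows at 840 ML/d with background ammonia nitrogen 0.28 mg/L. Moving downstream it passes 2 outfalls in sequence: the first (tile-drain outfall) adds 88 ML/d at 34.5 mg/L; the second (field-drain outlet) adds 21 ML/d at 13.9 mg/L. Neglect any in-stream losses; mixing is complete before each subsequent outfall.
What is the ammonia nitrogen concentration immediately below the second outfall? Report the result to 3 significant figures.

3.75 mg/L

Below outfall 1: Q → 928.0 ML/d, C = (840.0·0.2800 + 88.00·34.50)/928.0 = 3.525 mg/L.
Below outfall 2: Q → 949.0 ML/d, C = (928.0·3.525 + 21.00·13.90)/949.0 = 3.755 mg/L.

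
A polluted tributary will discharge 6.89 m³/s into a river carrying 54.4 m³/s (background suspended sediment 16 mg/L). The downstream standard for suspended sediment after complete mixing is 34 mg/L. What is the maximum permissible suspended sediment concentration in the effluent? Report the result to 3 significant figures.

176 mg/L

At the limit, (Qr·Cr + Qe·Cₑ)/(Qr + Qe) = 34:
Cₑ = (61.29·34 − 54.40·16.00) / 6.890 = 176.1 mg/L.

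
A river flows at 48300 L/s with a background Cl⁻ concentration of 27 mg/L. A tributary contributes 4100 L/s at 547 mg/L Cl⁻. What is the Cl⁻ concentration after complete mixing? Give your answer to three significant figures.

Mixed concentration C = ΣQC/ΣQ = (48300·27.00 + 4100·547.0) / 52400 = 3547000/52400 = 67.69 mg/L.

67.7 mg/L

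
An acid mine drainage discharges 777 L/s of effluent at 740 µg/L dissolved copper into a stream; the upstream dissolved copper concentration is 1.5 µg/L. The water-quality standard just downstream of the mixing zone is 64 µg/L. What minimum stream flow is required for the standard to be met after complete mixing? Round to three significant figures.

Set C_mix = 64: (Q·1.500 + 777.0·740.0) / (Q + 777.0) = 64
→ Q = 777.0·(740.0 − 64)/(64 − 1.500) = 8404 L/s.

8400 L/s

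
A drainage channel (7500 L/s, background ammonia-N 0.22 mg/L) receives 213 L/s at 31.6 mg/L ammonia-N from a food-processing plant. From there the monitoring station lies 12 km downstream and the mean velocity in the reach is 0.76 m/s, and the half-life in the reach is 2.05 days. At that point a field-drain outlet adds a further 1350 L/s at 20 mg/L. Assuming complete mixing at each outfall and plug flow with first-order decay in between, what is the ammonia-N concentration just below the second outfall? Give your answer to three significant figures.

Mixed concentration C = ΣQC/ΣQ = (7500·0.2200 + 213.0·31.60) / 7713 = 8381/7713 = 1.087 mg/L; combined flow 7713 L/s.
Travel time t = 12·1000 / 0.76 = 15790 s = 4.386 h.
Half-life 2.05 d → k = ln 2 / 2.05 = 0.3381 d⁻¹.
Applying C = C₀e^(−kt): 1.087 × 0.9401 = 1.021 mg/L.
Second outfall: C = (7713·1.021 + 1350·20.00)/9063 = 3.848 mg/L.

3.85 mg/L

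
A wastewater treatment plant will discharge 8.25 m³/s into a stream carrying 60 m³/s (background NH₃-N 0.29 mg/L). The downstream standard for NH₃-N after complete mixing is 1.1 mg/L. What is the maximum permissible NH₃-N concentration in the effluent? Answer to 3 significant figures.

6.99 mg/L

At the limit, (Qr·Cr + Qe·Cₑ)/(Qr + Qe) = 1.1:
Cₑ = (68.25·1.1 − 60.00·0.2900) / 8.250 = 6.991 mg/L.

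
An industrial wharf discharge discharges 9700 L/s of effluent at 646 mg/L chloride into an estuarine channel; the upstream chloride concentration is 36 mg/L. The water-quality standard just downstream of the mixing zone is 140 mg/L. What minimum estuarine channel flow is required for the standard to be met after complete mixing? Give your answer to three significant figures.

Set C_mix = 140: (Q·36.00 + 9700·646.0) / (Q + 9700) = 140
→ Q = 9700·(646.0 − 140)/(140 − 36.00) = 47190 L/s.

47200 L/s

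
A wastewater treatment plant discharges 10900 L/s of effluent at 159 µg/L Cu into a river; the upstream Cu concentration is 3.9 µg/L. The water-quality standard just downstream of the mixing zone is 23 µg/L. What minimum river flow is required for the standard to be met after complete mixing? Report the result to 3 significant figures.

77600 L/s

Set C_mix = 23: (Q·3.900 + 10900·159.0) / (Q + 10900) = 23
→ Q = 10900·(159.0 − 23)/(23 − 3.900) = 77610 L/s.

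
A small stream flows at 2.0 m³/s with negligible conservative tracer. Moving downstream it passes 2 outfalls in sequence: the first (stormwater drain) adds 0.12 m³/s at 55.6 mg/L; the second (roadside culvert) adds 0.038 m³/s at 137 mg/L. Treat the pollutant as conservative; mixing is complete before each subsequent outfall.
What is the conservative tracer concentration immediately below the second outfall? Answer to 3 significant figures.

5.50 mg/L

After outfall 1: Q = 2.000 + 0.1200 = 2.120 m³/s; C = (2.000·0 + 0.1200·55.60)/2.120 = 3.147 mg/L.
After outfall 2: Q = 2.120 + 0.03800 = 2.158 m³/s; C = (2.120·3.147 + 0.03800·137.0)/2.158 = 5.504 mg/L.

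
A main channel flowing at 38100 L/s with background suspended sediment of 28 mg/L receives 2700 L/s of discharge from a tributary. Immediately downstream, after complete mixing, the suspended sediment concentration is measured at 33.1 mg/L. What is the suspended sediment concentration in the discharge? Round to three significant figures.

Mass balance: 38100·28.00 + 2700·Cₑ = 40800·33.10
→ Cₑ = (40800·33.10 − 38100·28.00) / 2700 = 105.1 mg/L.

105 mg/L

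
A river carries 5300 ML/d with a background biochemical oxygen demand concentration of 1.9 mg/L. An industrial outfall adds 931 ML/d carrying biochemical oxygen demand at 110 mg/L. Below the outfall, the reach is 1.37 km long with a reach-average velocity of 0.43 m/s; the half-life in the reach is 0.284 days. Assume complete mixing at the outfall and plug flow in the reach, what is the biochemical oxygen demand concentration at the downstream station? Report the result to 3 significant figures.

Conservation of mass: C = (5300·1.900 + 931.0·110.0) / 6231 = 112500/6231 = 18.05 mg/L.
Travel time t = 1.37·1000 / 0.43 = 3186 s = 0.8850 h.
Half-life 0.284 d → k = ln 2 / 0.284 = 2.441 d⁻¹.
After decay, C = 18.05 × e^(−kt) = 18.05 × 0.9139 = 16.50 mg/L.

16.5 mg/L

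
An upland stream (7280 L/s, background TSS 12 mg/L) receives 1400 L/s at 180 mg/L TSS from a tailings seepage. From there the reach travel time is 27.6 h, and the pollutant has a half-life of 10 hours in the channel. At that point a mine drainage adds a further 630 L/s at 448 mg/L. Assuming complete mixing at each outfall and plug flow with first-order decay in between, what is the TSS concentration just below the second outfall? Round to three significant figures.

Mass balance: C = (7280·12.00 + 1400·180.0) / 8680 = 339400/8680 = 39.10 mg/L; combined flow 8680 L/s.
Half-life 10 h → k = ln 2 / 10 = 0.06931 h⁻¹ = 1.664 d⁻¹.
Applying C = C₀e^(−kt): 39.10 × 0.1476 = 5.772 mg/L.
At the second outfall, C = (8680·5.772 + 630.0·448.0) / (8680 + 630.0) = 35.70 mg/L.

35.7 mg/L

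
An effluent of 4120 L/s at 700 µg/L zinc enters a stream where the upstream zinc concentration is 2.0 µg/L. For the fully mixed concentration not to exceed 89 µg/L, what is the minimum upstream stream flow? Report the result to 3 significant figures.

28900 L/s

Set C_mix = 89: (Q·2.000 + 4120·700.0) / (Q + 4120) = 89
→ Q = 4120·(700.0 − 89)/(89 − 2.000) = 28930 L/s.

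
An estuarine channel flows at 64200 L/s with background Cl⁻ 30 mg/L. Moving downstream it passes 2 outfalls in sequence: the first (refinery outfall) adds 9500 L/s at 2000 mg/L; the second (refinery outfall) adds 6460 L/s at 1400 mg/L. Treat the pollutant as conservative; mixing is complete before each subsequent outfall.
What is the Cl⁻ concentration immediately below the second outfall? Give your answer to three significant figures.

374 mg/L

Outfall 1: combined Q = 73700 L/s; C = (64200·30.00 + 9500·2000)/73700 = 283.9 mg/L.
Outfall 2: combined Q = 80160 L/s; C = (73700·283.9 + 6460·1400)/80160 = 373.9 mg/L.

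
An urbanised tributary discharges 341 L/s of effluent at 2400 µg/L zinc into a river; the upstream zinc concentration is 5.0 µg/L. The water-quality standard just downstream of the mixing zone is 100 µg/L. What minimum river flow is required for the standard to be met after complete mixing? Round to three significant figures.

Set C_mix = 100: (Q·5.000 + 341.0·2400) / (Q + 341.0) = 100
→ Q = 341.0·(2400 − 100)/(100 − 5.000) = 8256 L/s.

8260 L/s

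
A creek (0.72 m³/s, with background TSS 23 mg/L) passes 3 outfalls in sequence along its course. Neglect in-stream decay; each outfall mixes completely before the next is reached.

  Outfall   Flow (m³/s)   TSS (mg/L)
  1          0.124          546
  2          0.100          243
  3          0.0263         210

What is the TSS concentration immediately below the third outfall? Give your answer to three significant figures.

118 mg/L

Below outfall 1: Q → 0.8440 m³/s, C = (0.7200·23.00 + 0.1240·546.0)/0.8440 = 99.84 mg/L.
Below outfall 2: Q → 0.9440 m³/s, C = (0.8440·99.84 + 0.1000·243.0)/0.9440 = 115.0 mg/L.
Below outfall 3: Q → 0.9703 m³/s, C = (0.9440·115.0 + 0.02630·210.0)/0.9703 = 117.6 mg/L.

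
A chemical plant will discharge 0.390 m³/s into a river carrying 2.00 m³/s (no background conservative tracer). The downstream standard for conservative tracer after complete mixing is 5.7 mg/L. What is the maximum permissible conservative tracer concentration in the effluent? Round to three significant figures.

At the limit, (Qr·Cr + Qe·Cₑ)/(Qr + Qe) = 5.7:
Cₑ = (2.390·5.7 − 2.000·0) / 0.3900 = 34.93 mg/L.

34.9 mg/L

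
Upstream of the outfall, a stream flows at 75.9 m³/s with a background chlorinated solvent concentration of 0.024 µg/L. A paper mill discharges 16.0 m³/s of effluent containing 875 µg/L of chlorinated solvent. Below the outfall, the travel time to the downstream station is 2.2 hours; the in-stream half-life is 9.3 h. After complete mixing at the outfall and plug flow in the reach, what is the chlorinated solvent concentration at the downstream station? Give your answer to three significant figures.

129 µg/L

After mixing, C = (75.90·0.02400 + 16.00·875.0) / 91.90 = 14000/91.90 = 152.4 µg/L.
Half-life 9.3 h → k = ln 2 / 9.3 = 0.07453 h⁻¹ = 1.789 d⁻¹.
First-order decay: C = 152.4·exp(−k·t) = 152.4·0.8488 = 129.3 µg/L.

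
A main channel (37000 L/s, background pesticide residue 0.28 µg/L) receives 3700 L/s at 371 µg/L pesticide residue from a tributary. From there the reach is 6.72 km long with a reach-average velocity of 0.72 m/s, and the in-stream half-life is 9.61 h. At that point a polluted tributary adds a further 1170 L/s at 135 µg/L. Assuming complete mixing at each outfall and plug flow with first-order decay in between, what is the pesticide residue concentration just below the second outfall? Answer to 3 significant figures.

Flow-weighted average: C = (37000·0.2800 + 3700·371.0) / 40700 = 1383000/40700 = 33.98 µg/L; combined flow 40700 L/s.
Travel time t = 6.72·1000 / 0.72 = 9333 s = 2.593 h.
Half-life 9.61 h → k = ln 2 / 9.61 = 0.07213 h⁻¹ = 1.731 d⁻¹.
First-order decay: C = 33.98·exp(−k·t) = 33.98·0.8294 = 28.19 µg/L.
Second outfall: C = (40700·28.19 + 1170·135.0)/41870 = 31.17 µg/L.

31.2 µg/L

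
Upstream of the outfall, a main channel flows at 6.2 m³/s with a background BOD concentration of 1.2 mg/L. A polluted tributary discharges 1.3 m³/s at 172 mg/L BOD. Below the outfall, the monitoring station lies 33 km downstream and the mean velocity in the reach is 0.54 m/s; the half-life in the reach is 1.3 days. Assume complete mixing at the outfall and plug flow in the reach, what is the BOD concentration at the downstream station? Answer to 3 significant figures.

21.1 mg/L

Mass balance: C = (6.200·1.200 + 1.300·172.0) / 7.500 = 231.0/7.500 = 30.81 mg/L.
Travel time t = 33·1000 / 0.54 = 61110 s = 16.98 h.
Half-life 1.3 d → k = ln 2 / 1.3 = 0.5332 d⁻¹.
First-order decay: C = 30.81·exp(−k·t) = 30.81·0.6858 = 21.13 mg/L.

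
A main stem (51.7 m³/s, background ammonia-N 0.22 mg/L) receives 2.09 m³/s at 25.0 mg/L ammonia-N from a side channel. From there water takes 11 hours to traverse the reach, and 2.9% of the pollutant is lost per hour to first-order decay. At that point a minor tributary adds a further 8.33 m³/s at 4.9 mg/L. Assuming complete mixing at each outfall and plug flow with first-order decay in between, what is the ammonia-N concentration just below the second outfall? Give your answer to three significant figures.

Mass balance: C = (51.70·0.2200 + 2.090·25.00) / 53.79 = 63.62/53.79 = 1.183 mg/L; combined flow 53.79 m³/s.
2.9%/h lost → k = −ln(1 − 0.029) = 0.02943 h⁻¹.
Applying C = C₀e^(−kt): 1.183 × 0.7235 = 0.8557 mg/L.
At the second outfall, C = (53.79·0.8557 + 8.330·4.900) / (53.79 + 8.330) = 1.398 mg/L.

1.40 mg/L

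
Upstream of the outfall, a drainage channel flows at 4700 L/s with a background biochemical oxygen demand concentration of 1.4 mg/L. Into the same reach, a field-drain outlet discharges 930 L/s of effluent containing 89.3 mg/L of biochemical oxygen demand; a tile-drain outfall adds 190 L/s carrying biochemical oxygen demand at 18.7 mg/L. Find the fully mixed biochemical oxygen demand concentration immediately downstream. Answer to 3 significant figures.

16.0 mg/L

After mixing, C = (4700·1.400 + 930.0·89.30 + 190.0·18.70) / 5820 = 93180/5820 = 16.01 mg/L.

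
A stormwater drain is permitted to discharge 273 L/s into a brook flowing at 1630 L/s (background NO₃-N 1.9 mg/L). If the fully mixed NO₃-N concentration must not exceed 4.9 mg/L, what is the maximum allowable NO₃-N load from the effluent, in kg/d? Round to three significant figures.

Mass balance at the limit: 1630·1.900 + 273.0·Cₑ = 1903·4.9 → Cₑ = 22.81 mg/L.
273.0 L/s = 0.2730 m³/s. Load = 0.2730 m³/s × 22.81 g/m³ × 86 400 s/d = 538.1 kg/d.

538 kg/d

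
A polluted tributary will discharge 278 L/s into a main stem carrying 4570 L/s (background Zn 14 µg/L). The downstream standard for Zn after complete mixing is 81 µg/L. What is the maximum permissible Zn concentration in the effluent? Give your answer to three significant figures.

1180 µg/L

At the limit, (Qr·Cr + Qe·Cₑ)/(Qr + Qe) = 81:
Cₑ = (4848·81 − 4570·14.00) / 278.0 = 1182 µg/L.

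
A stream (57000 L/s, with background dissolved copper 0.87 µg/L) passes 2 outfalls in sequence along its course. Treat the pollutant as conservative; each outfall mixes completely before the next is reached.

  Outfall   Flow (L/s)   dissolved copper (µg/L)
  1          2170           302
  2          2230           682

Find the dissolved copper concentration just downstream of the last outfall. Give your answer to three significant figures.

36.3 µg/L

After outfall 1: Q = 57000 + 2170 = 59170 L/s; C = (57000·0.8700 + 2170·302.0)/59170 = 11.91 µg/L.
After outfall 2: Q = 59170 + 2230 = 61400 L/s; C = (59170·11.91 + 2230·682.0)/61400 = 36.25 µg/L.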